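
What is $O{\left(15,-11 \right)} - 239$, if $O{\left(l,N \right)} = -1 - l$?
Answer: $-255$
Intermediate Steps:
$O{\left(15,-11 \right)} - 239 = \left(-1 - 15\right) - 239 = -16 - 239 = -255$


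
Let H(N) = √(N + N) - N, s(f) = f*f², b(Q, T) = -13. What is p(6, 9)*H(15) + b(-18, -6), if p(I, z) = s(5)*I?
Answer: -11263 + 750*√30 ≈ -7155.1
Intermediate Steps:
s(f) = f³
p(I, z) = 125*I (p(I, z) = 5³*I = 125*I)
H(N) = -N + √2*√N (H(N) = √(2*N) - N = √2*√N - N = -N + √2*√N)
p(6, 9)*H(15) + b(-18, -6) = (125*6)*(-1*15 + √2*√15) - 13 = 750*(-15 + √30) - 13 = (-11250 + 750*√30) - 13 = -11263 + 750*√30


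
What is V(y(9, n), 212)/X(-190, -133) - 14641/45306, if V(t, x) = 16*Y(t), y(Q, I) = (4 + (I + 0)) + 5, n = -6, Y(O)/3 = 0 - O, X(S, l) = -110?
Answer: 2456777/2491830 ≈ 0.98593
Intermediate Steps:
Y(O) = -3*O (Y(O) = 3*(0 - O) = 3*(-O) = -3*O)
y(Q, I) = 9 + I (y(Q, I) = (4 + I) + 5 = 9 + I)
V(t, x) = -48*t (V(t, x) = 16*(-3*t) = -48*t)
V(y(9, n), 212)/X(-190, -133) - 14641/45306 = -48*(9 - 6)/(-110) - 14641/45306 = -48*3*(-1/110) - 14641*1/45306 = -144*(-1/110) - 14641/45306 = 72/55 - 14641/45306 = 2456777/2491830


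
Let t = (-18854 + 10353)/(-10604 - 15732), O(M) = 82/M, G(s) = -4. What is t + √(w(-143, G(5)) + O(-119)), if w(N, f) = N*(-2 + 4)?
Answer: 8501/26336 + 2*I*√1014951/119 ≈ 0.32279 + 16.932*I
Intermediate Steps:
w(N, f) = 2*N (w(N, f) = N*2 = 2*N)
t = 8501/26336 (t = -8501/(-26336) = -8501*(-1/26336) = 8501/26336 ≈ 0.32279)
t + √(w(-143, G(5)) + O(-119)) = 8501/26336 + √(2*(-143) + 82/(-119)) = 8501/26336 + √(-286 + 82*(-1/119)) = 8501/26336 + √(-286 - 82/119) = 8501/26336 + √(-34116/119) = 8501/26336 + 2*I*√1014951/119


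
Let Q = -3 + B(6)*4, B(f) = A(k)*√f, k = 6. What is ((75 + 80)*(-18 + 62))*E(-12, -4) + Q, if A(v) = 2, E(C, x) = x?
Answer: -27283 + 8*√6 ≈ -27263.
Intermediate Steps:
B(f) = 2*√f
Q = -3 + 8*√6 (Q = -3 + (2*√6)*4 = -3 + 8*√6 ≈ 16.596)
((75 + 80)*(-18 + 62))*E(-12, -4) + Q = ((75 + 80)*(-18 + 62))*(-4) + (-3 + 8*√6) = (155*44)*(-4) + (-3 + 8*√6) = 6820*(-4) + (-3 + 8*√6) = -27280 + (-3 + 8*√6) = -27283 + 8*√6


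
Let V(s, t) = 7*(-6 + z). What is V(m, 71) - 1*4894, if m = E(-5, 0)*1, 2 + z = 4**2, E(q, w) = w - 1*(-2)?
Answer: -4838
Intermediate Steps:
E(q, w) = 2 + w (E(q, w) = w + 2 = 2 + w)
z = 14 (z = -2 + 4**2 = -2 + 16 = 14)
m = 2 (m = (2 + 0)*1 = 2*1 = 2)
V(s, t) = 56 (V(s, t) = 7*(-6 + 14) = 7*8 = 56)
V(m, 71) - 1*4894 = 56 - 1*4894 = 56 - 4894 = -4838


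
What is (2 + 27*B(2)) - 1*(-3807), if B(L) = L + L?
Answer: 3917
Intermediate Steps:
B(L) = 2*L
(2 + 27*B(2)) - 1*(-3807) = (2 + 27*(2*2)) - 1*(-3807) = (2 + 27*4) + 3807 = (2 + 108) + 3807 = 110 + 3807 = 3917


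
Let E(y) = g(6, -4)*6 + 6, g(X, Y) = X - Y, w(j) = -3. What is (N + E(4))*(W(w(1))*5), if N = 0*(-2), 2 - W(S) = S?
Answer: 1650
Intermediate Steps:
W(S) = 2 - S
N = 0
E(y) = 66 (E(y) = (6 - 1*(-4))*6 + 6 = (6 + 4)*6 + 6 = 10*6 + 6 = 60 + 6 = 66)
(N + E(4))*(W(w(1))*5) = (0 + 66)*((2 - 1*(-3))*5) = 66*((2 + 3)*5) = 66*(5*5) = 66*25 = 1650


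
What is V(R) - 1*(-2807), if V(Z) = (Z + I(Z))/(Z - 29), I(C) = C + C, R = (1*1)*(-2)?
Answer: 87023/31 ≈ 2807.2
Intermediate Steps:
R = -2 (R = 1*(-2) = -2)
I(C) = 2*C
V(Z) = 3*Z/(-29 + Z) (V(Z) = (Z + 2*Z)/(Z - 29) = (3*Z)/(-29 + Z) = 3*Z/(-29 + Z))
V(R) - 1*(-2807) = 3*(-2)/(-29 - 2) - 1*(-2807) = 3*(-2)/(-31) + 2807 = 3*(-2)*(-1/31) + 2807 = 6/31 + 2807 = 87023/31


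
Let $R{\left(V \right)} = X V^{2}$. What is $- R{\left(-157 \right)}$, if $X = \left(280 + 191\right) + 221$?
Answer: $-17057108$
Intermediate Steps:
$X = 692$ ($X = 471 + 221 = 692$)
$R{\left(V \right)} = 692 V^{2}$
$- R{\left(-157 \right)} = - 692 \left(-157\right)^{2} = - 692 \cdot 24649 = \left(-1\right) 17057108 = -17057108$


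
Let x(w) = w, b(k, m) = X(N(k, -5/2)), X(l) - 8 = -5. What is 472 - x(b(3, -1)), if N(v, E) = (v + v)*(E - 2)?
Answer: 469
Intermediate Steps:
N(v, E) = 2*v*(-2 + E) (N(v, E) = (2*v)*(-2 + E) = 2*v*(-2 + E))
X(l) = 3 (X(l) = 8 - 5 = 3)
b(k, m) = 3
472 - x(b(3, -1)) = 472 - 1*3 = 472 - 3 = 469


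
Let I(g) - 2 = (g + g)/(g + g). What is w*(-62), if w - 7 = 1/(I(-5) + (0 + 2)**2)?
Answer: -3100/7 ≈ -442.86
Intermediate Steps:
I(g) = 3 (I(g) = 2 + (g + g)/(g + g) = 2 + (2*g)/((2*g)) = 2 + (2*g)*(1/(2*g)) = 2 + 1 = 3)
w = 50/7 (w = 7 + 1/(3 + (0 + 2)**2) = 7 + 1/(3 + 2**2) = 7 + 1/(3 + 4) = 7 + 1/7 = 50/7 ≈ 7.1429)
w*(-62) = (50/7)*(-62) = -3100/7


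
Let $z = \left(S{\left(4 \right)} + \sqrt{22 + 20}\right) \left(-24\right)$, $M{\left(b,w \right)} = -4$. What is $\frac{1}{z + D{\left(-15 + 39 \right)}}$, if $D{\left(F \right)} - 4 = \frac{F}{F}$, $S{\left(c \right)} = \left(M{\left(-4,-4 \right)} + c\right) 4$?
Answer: $- \frac{5}{24167} - \frac{24 \sqrt{42}}{24167} \approx -0.0066428$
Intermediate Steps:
$S{\left(c \right)} = -16 + 4 c$ ($S{\left(c \right)} = \left(-4 + c\right) 4 = -16 + 4 c$)
$D{\left(F \right)} = 5$ ($D{\left(F \right)} = 4 + \frac{F}{F} = 4 + 1 = 5$)
$z = - 24 \sqrt{42}$ ($z = \left(\left(-16 + 4 \cdot 4\right) + \sqrt{22 + 20}\right) \left(-24\right) = \left(\left(-16 + 16\right) + \sqrt{42}\right) \left(-24\right) = \left(0 + \sqrt{42}\right) \left(-24\right) = \sqrt{42} \left(-24\right) = - 24 \sqrt{42} \approx -155.54$)
$\frac{1}{z + D{\left(-15 + 39 \right)}} = \frac{1}{- 24 \sqrt{42} + 5} = \frac{1}{5 - 24 \sqrt{42}}$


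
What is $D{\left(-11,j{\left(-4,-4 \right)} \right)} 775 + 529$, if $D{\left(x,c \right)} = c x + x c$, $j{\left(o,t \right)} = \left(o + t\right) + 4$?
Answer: $68729$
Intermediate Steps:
$j{\left(o,t \right)} = 4 + o + t$
$D{\left(x,c \right)} = 2 c x$ ($D{\left(x,c \right)} = c x + c x = 2 c x$)
$D{\left(-11,j{\left(-4,-4 \right)} \right)} 775 + 529 = 2 \left(4 - 4 - 4\right) \left(-11\right) 775 + 529 = 2 \left(-4\right) \left(-11\right) 775 + 529 = 88 \cdot 775 + 529 = 68200 + 529 = 68729$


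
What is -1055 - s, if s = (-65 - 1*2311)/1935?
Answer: -226561/215 ≈ -1053.8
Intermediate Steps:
s = -264/215 (s = (-65 - 2311)*(1/1935) = -2376*1/1935 = -264/215 ≈ -1.2279)
-1055 - s = -1055 - 1*(-264/215) = -1055 + 264/215 = -226561/215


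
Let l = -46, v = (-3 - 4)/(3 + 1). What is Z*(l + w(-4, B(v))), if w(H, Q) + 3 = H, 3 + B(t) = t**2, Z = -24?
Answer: 1272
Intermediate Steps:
v = -7/4 ≈ -1.7500
B(t) = -3 + t**2
w(H, Q) = -3 + H
Z*(l + w(-4, B(v))) = -24*(-46 + (-3 - 4)) = -24*(-46 - 7) = -24*(-53) = 1272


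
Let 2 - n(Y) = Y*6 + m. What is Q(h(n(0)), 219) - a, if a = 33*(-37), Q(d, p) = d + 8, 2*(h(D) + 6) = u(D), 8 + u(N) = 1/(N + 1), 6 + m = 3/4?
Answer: 40229/33 ≈ 1219.1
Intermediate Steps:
m = -21/4 (m = -6 + 3/4 = -21/4 ≈ -5.2500)
n(Y) = 29/4 - 6*Y (n(Y) = 2 - (Y*6 - 21/4) = 2 - (6*Y - 21/4) = 2 - (-21/4 + 6*Y) = 2 + (21/4 - 6*Y) = 29/4 - 6*Y)
u(N) = -8 + 1/(1 + N) (u(N) = -8 + 1/(N + 1) = -8 + 1/(1 + N))
h(D) = -6 + (-7 - 8*D)/(2*(1 + D)) (h(D) = -6 + ((-7 - 8*D)/(1 + D))/2 = -6 + (-7 - 8*D)/(2*(1 + D)))
Q(d, p) = 8 + d
a = -1221
Q(h(n(0)), 219) - a = (8 + (-19 - 20*(29/4 - 6*0))/(2*(1 + (29/4 - 6*0)))) - 1*(-1221) = (8 + (-19 - 20*(29/4 + 0))/(2*(1 + (29/4 + 0)))) + 1221 = (8 + (-19 - 20*29/4)/(2*(1 + 29/4))) + 1221 = (8 + (-19 - 145)/(2*(33/4))) + 1221 = (8 + (1/2)*(4/33)*(-164)) + 1221 = (8 - 328/33) + 1221 = -64/33 + 1221 = 40229/33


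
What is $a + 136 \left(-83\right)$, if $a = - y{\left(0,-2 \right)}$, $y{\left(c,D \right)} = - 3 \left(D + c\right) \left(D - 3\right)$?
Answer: $-11258$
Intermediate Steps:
$y{\left(c,D \right)} = - 3 \left(-3 + D\right) \left(D + c\right)$ ($y{\left(c,D \right)} = - 3 \left(D + c\right) \left(-3 + D\right) = - 3 \left(-3 + D\right) \left(D + c\right)$)
$a = 30$ ($a = - (- 3 \left(-2\right)^{2} + 9 \left(-2\right) + 9 \cdot 0 - \left(-6\right) 0) = - (\left(-3\right) 4 - 18 + 0 + 0) = - (-12 - 18 + 0 + 0) = \left(-1\right) \left(-30\right) = 30$)
$a + 136 \left(-83\right) = 30 + 136 \left(-83\right) = 30 - 11288 = -11258$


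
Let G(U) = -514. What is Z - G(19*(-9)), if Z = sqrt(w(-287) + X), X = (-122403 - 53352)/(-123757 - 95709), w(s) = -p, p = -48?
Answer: 514 + sqrt(2350507854318)/219466 ≈ 520.99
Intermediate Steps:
w(s) = 48 (w(s) = -1*(-48) = 48)
X = 175755/219466 (X = -175755/(-219466) = -175755*(-1/219466) = 175755/219466 ≈ 0.80083)
Z = sqrt(2350507854318)/219466 (Z = sqrt(48 + 175755/219466) = sqrt(10710123/219466) = sqrt(2350507854318)/219466 ≈ 6.9858)
Z - G(19*(-9)) = sqrt(2350507854318)/219466 - 1*(-514) = sqrt(2350507854318)/219466 + 514 = 514 + sqrt(2350507854318)/219466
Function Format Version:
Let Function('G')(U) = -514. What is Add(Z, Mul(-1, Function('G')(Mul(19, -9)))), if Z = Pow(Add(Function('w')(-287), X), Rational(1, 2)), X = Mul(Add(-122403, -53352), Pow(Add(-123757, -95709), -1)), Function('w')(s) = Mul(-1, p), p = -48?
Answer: Add(514, Mul(Rational(1, 219466), Pow(2350507854318, Rational(1, 2)))) ≈ 520.99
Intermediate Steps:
Function('w')(s) = 48 (Function('w')(s) = Mul(-1, -48) = 48)
X = Rational(175755, 219466) (X = Mul(-175755, Pow(-219466, -1)) = Mul(-175755, Rational(-1, 219466)) = Rational(175755, 219466) ≈ 0.80083)
Z = Mul(Rational(1, 219466), Pow(2350507854318, Rational(1, 2))) (Z = Pow(Add(48, Rational(175755, 219466)), Rational(1, 2)) = Pow(Rational(10710123, 219466), Rational(1, 2)) = Mul(Rational(1, 219466), Pow(2350507854318, Rational(1, 2))) ≈ 6.9858)
Add(Z, Mul(-1, Function('G')(Mul(19, -9)))) = Add(Mul(Rational(1, 219466), Pow(2350507854318, Rational(1, 2))), Mul(-1, -514)) = Add(Mul(Rational(1, 219466), Pow(2350507854318, Rational(1, 2))), 514) = Add(514, Mul(Rational(1, 219466), Pow(2350507854318, Rational(1, 2))))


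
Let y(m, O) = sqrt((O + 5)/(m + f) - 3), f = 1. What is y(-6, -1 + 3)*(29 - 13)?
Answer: 16*I*sqrt(110)/5 ≈ 33.562*I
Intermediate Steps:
y(m, O) = sqrt(-3 + (5 + O)/(1 + m)) (y(m, O) = sqrt((O + 5)/(m + 1) - 3) = sqrt((5 + O)/(1 + m) - 3) = sqrt(-3 + (5 + O)/(1 + m)))
y(-6, -1 + 3)*(29 - 13) = sqrt((2 + (-1 + 3) - 3*(-6))/(1 - 6))*(29 - 13) = sqrt((2 + 2 + 18)/(-5))*16 = sqrt(-1/5*22)*16 = sqrt(-22/5)*16 = (I*sqrt(110)/5)*16 = 16*I*sqrt(110)/5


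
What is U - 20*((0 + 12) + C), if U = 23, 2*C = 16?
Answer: -377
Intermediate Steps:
C = 8 (C = (½)*16 = 8)
U - 20*((0 + 12) + C) = 23 - 20*((0 + 12) + 8) = 23 - 20*(12 + 8) = 23 - 20*20 = 23 - 400 = -377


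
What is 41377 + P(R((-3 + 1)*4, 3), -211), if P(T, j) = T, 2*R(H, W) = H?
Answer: 41373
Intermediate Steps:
R(H, W) = H/2
41377 + P(R((-3 + 1)*4, 3), -211) = 41377 + ((-3 + 1)*4)/2 = 41377 + (-2*4)/2 = 41377 + (½)*(-8) = 41377 - 4 = 41373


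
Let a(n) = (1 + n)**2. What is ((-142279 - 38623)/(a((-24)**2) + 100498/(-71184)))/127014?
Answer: -1073110664/250843308522511 ≈ -4.2780e-6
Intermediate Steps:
((-142279 - 38623)/(a((-24)**2) + 100498/(-71184)))/127014 = ((-142279 - 38623)/((1 + (-24)**2)**2 + 100498/(-71184)))/127014 = -180902/((1 + 576)**2 + 100498*(-1/71184))*(1/127014) = -180902/(577**2 - 50249/35592)*(1/127014) = -180902/(332929 - 50249/35592)*(1/127014) = -180902/11849558719/35592*(1/127014) = -180902*35592/11849558719*(1/127014) = -6438663984/11849558719*1/127014 = -1073110664/250843308522511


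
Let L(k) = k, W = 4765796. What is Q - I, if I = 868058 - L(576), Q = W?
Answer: 3898314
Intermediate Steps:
Q = 4765796
I = 867482 (I = 868058 - 1*576 = 868058 - 576 = 867482)
Q - I = 4765796 - 1*867482 = 4765796 - 867482 = 3898314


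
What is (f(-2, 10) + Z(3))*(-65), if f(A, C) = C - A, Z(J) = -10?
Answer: -130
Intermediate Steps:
(f(-2, 10) + Z(3))*(-65) = ((10 - 1*(-2)) - 10)*(-65) = ((10 + 2) - 10)*(-65) = (12 - 10)*(-65) = 2*(-65) = -130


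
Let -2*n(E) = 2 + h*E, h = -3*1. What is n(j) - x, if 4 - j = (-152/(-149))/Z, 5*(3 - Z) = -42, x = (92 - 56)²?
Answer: -192379/149 ≈ -1291.1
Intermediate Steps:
h = -3
x = 1296 (x = 36² = 1296)
Z = 57/5 (Z = 3 - ⅕*(-42) = 3 + 42/5 = 57/5 ≈ 11.400)
j = 1748/447 (j = 4 - (-152/(-149))/57/5 = 4 - (-152*(-1/149))*5/57 = 4 - 152*5/(149*57) = 4 - 1*40/447 = 4 - 40/447 = 1748/447 ≈ 3.9105)
n(E) = -1 + 3*E/2 (n(E) = -(2 - 3*E)/2 = -1 + 3*E/2)
n(j) - x = (-1 + (3/2)*(1748/447)) - 1*1296 = (-1 + 874/149) - 1296 = 725/149 - 1296 = -192379/149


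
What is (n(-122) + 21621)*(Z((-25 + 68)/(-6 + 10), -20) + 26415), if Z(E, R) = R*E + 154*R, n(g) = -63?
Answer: 498420960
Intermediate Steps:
Z(E, R) = 154*R + E*R (Z(E, R) = E*R + 154*R = 154*R + E*R)
(n(-122) + 21621)*(Z((-25 + 68)/(-6 + 10), -20) + 26415) = (-63 + 21621)*(-20*(154 + (-25 + 68)/(-6 + 10)) + 26415) = 21558*(-20*(154 + 43/4) + 26415) = 21558*(-20*659/4 + 26415) = 21558*(-3295 + 26415) = 21558*23120 = 498420960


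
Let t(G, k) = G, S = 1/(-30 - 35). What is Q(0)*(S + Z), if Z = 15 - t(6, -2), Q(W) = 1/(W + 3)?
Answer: 584/195 ≈ 2.9949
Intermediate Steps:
S = -1/65 (S = 1/(-65) = -1/65 ≈ -0.015385)
Q(W) = 1/(3 + W)
Z = 9 (Z = 15 - 1*6 = 15 - 6 = 9)
Q(0)*(S + Z) = (-1/65 + 9)/(3 + 0) = (584/65)/3 = (⅓)*(584/65) = 584/195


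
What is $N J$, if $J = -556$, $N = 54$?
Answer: $-30024$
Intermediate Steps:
$N J = 54 \left(-556\right) = -30024$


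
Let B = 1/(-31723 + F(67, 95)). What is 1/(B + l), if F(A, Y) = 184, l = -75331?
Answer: -31539/2375864410 ≈ -1.3275e-5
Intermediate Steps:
B = -1/31539 (B = 1/(-31723 + 184) = 1/(-31539) = -1/31539 ≈ -3.1707e-5)
1/(B + l) = 1/(-1/31539 - 75331) = 1/(-2375864410/31539) = -31539/2375864410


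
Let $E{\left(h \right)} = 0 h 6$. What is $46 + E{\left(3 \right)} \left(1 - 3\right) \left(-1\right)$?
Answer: $46$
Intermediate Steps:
$E{\left(h \right)} = 0$ ($E{\left(h \right)} = 0 \cdot 6 = 0$)
$46 + E{\left(3 \right)} \left(1 - 3\right) \left(-1\right) = 46 + 0 \left(1 - 3\right) \left(-1\right) = 46 + 0 \left(\left(-2\right) \left(-1\right)\right) = 46 + 0 \cdot 2 = 46 + 0 = 46$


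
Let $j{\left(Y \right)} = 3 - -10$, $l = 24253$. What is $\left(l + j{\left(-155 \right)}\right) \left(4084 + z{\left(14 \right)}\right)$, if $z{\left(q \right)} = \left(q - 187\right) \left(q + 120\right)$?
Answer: $-463432068$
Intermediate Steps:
$z{\left(q \right)} = \left(-187 + q\right) \left(120 + q\right)$
$j{\left(Y \right)} = 13$ ($j{\left(Y \right)} = 3 + 10 = 13$)
$\left(l + j{\left(-155 \right)}\right) \left(4084 + z{\left(14 \right)}\right) = \left(24253 + 13\right) \left(4084 - \left(23378 - 196\right)\right) = 24266 \left(4084 - 23182\right) = 24266 \left(-19098\right) = -463432068$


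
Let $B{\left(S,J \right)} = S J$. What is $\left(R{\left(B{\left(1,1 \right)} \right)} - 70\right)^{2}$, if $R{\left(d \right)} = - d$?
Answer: $5041$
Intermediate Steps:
$B{\left(S,J \right)} = J S$
$\left(R{\left(B{\left(1,1 \right)} \right)} - 70\right)^{2} = \left(- 1 \cdot 1 - 70\right)^{2} = \left(\left(-1\right) 1 - 70\right)^{2} = \left(-1 - 70\right)^{2} = \left(-71\right)^{2} = 5041$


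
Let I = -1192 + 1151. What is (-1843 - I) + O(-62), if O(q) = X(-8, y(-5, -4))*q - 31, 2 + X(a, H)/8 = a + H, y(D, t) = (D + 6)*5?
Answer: 647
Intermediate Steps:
I = -41
y(D, t) = 30 + 5*D (y(D, t) = (6 + D)*5 = 30 + 5*D)
X(a, H) = -16 + 8*H + 8*a (X(a, H) = -16 + 8*(a + H) = -16 + 8*(H + a) = -16 + (8*H + 8*a) = -16 + 8*H + 8*a)
O(q) = -31 - 40*q (O(q) = (-16 + 8*(30 + 5*(-5)) + 8*(-8))*q - 31 = (-16 + 8*(30 - 25) - 64)*q - 31 = (-16 + 8*5 - 64)*q - 31 = (-16 + 40 - 64)*q - 31 = -40*q - 31 = -31 - 40*q)
(-1843 - I) + O(-62) = (-1843 - 1*(-41)) + (-31 - 40*(-62)) = (-1843 + 41) + (-31 + 2480) = -1802 + 2449 = 647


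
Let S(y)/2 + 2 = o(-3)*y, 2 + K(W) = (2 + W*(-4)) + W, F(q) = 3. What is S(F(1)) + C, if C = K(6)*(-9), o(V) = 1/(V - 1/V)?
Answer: 623/4 ≈ 155.75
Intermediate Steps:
K(W) = -3*W (K(W) = -2 + ((2 + W*(-4)) + W) = -2 + ((2 - 4*W) + W) = -2 + (2 - 3*W) = -3*W)
S(y) = -4 - 3*y/4 (S(y) = -4 + 2*((-3/(-1 + (-3)²))*y) = -4 + 2*((-3/(-1 + 9))*y) = -4 + 2*((-3/8)*y) = -4 + 2*((-3*⅛)*y) = -4 + 2*(-3*y/8) = -4 - 3*y/4)
C = 162 (C = -3*6*(-9) = -18*(-9) = 162)
S(F(1)) + C = (-4 - ¾*3) + 162 = (-4 - 9/4) + 162 = -25/4 + 162 = 623/4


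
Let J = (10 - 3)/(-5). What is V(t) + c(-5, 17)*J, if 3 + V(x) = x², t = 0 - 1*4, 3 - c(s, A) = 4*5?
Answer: 184/5 ≈ 36.800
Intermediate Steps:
c(s, A) = -17 (c(s, A) = 3 - 4*5 = 3 - 1*20 = 3 - 20 = -17)
J = -7/5 (J = -⅕*7 = -7/5 ≈ -1.4000)
t = -4 (t = 0 - 4 = -4)
V(x) = -3 + x²
V(t) + c(-5, 17)*J = (-3 + (-4)²) - 17*(-7/5) = (-3 + 16) + 119/5 = 13 + 119/5 = 184/5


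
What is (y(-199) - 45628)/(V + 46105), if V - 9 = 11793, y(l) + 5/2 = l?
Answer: -91659/115814 ≈ -0.79143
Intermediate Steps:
y(l) = -5/2 + l
V = 11802 (V = 9 + 11793 = 11802)
(y(-199) - 45628)/(V + 46105) = ((-5/2 - 199) - 45628)/(11802 + 46105) = (-403/2 - 45628)/57907 = -91659/2*1/57907 = -91659/115814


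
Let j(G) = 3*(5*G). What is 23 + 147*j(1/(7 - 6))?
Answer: 2228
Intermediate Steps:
j(G) = 15*G
23 + 147*j(1/(7 - 6)) = 23 + 147*(15/(7 - 6)) = 23 + 147*(15/1) = 23 + 147*(15*1) = 23 + 147*15 = 23 + 2205 = 2228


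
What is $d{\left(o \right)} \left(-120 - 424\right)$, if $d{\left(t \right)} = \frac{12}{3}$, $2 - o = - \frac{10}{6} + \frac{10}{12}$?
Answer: $-2176$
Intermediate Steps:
$o = \frac{17}{6}$ ($o = 2 - \left(- \frac{10}{6} + \frac{10}{12}\right) = 2 - \left(\left(-10\right) \frac{1}{6} + 10 \cdot \frac{1}{12}\right) = 2 - \left(- \frac{5}{3} + \frac{5}{6}\right) = 2 - - \frac{5}{6} = 2 + \frac{5}{6} = \frac{17}{6} \approx 2.8333$)
$d{\left(t \right)} = 4$ ($d{\left(t \right)} = 12 \cdot \frac{1}{3} = 4$)
$d{\left(o \right)} \left(-120 - 424\right) = 4 \left(-120 - 424\right) = 4 \left(-544\right) = -2176$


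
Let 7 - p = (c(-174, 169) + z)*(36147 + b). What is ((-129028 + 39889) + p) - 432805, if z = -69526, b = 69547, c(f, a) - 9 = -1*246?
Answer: 7373008585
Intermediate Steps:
c(f, a) = -237 (c(f, a) = 9 - 1*246 = 9 - 246 = -237)
p = 7373530529 (p = 7 - (-237 - 69526)*(36147 + 69547) = 7 - (-69763)*105694 = 7 - 1*(-7373530522) = 7 + 7373530522 = 7373530529)
((-129028 + 39889) + p) - 432805 = ((-129028 + 39889) + 7373530529) - 432805 = (-89139 + 7373530529) - 432805 = 7373441390 - 432805 = 7373008585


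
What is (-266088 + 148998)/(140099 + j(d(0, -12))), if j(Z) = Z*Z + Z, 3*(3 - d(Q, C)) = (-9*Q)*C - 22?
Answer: -210762/252389 ≈ -0.83507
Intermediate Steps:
d(Q, C) = 31/3 + 3*C*Q (d(Q, C) = 3 - ((-9*Q)*C - 22)/3 = 3 - (-9*C*Q - 22)/3 = 3 - (-22 - 9*C*Q)/3 = 3 + (22/3 + 3*C*Q) = 31/3 + 3*C*Q)
j(Z) = Z + Z² (j(Z) = Z² + Z = Z + Z²)
(-266088 + 148998)/(140099 + j(d(0, -12))) = (-266088 + 148998)/(140099 + (31/3 + 3*(-12)*0)*(1 + (31/3 + 3*(-12)*0))) = -117090/(140099 + (31/3 + 0)*(1 + (31/3 + 0))) = -117090/(140099 + 31*(1 + 31/3)/3) = -117090/(140099 + (31/3)*(34/3)) = -117090/(140099 + 1054/9) = -117090/1261945/9 = -117090*9/1261945 = -210762/252389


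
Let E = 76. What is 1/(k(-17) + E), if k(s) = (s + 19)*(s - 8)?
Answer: 1/26 ≈ 0.038462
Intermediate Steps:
k(s) = (-8 + s)*(19 + s) (k(s) = (19 + s)*(-8 + s) = (-8 + s)*(19 + s))
1/(k(-17) + E) = 1/((-152 + (-17)**2 + 11*(-17)) + 76) = 1/((-152 + 289 - 187) + 76) = 1/(-50 + 76) = 1/26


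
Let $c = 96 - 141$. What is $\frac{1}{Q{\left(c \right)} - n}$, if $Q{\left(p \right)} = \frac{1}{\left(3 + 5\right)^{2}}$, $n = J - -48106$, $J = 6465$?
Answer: $- \frac{64}{3492543} \approx -1.8325 \cdot 10^{-5}$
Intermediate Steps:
$n = 54571$ ($n = 6465 - -48106 = 6465 + 48106 = 54571$)
$c = -45$
$Q{\left(p \right)} = \frac{1}{64}$ ($Q{\left(p \right)} = \frac{1}{8^{2}} = \frac{1}{64}$)
$\frac{1}{Q{\left(c \right)} - n} = \frac{1}{\frac{1}{64} - 54571} = \frac{1}{- \frac{3492543}{64}} = - \frac{64}{3492543}$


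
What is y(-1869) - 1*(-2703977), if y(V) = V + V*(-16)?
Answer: 2732012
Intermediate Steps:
y(V) = -15*V (y(V) = V - 16*V = -15*V)
y(-1869) - 1*(-2703977) = -15*(-1869) - 1*(-2703977) = 28035 + 2703977 = 2732012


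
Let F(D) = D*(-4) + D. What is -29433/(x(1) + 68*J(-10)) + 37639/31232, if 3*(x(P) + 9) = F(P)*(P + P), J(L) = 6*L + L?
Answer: 1098827125/149007872 ≈ 7.3743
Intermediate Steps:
J(L) = 7*L
F(D) = -3*D (F(D) = -4*D + D = -3*D)
x(P) = -9 - 2*P² (x(P) = -9 + ((-3*P)*(P + P))/3 = -9 + ((-3*P)*(2*P))/3 = -9 + (-6*P²)/3 = -9 - 2*P²)
-29433/(x(1) + 68*J(-10)) + 37639/31232 = -29433/((-9 - 2*1²) + 68*(7*(-10))) + 37639/31232 = -29433/((-9 - 2*1) + 68*(-70)) + 37639*(1/31232) = -29433/((-9 - 2) - 4760) + 37639/31232 = -29433/(-11 - 4760) + 37639/31232 = -29433/(-4771) + 37639/31232 = -29433*(-1/4771) + 37639/31232 = 29433/4771 + 37639/31232 = 1098827125/149007872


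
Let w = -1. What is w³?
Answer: -1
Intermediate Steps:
w³ = (-1)³ = -1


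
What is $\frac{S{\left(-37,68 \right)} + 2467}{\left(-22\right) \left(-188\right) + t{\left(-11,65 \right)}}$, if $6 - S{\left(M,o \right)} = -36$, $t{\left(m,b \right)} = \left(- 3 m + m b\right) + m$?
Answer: $\frac{2509}{3443} \approx 0.72872$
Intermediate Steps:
$t{\left(m,b \right)} = - 2 m + b m$ ($t{\left(m,b \right)} = \left(- 3 m + b m\right) + m = - 2 m + b m$)
$S{\left(M,o \right)} = 42$ ($S{\left(M,o \right)} = 6 - -36 = 6 + 36 = 42$)
$\frac{S{\left(-37,68 \right)} + 2467}{\left(-22\right) \left(-188\right) + t{\left(-11,65 \right)}} = \frac{42 + 2467}{\left(-22\right) \left(-188\right) - 11 \left(-2 + 65\right)} = \frac{2509}{4136 - 693} = \frac{2509}{3443}$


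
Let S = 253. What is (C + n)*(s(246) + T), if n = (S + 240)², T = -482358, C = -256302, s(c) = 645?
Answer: 6384142389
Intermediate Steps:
n = 243049 (n = (253 + 240)² = 493² = 243049)
(C + n)*(s(246) + T) = (-256302 + 243049)*(645 - 482358) = -13253*(-481713) = 6384142389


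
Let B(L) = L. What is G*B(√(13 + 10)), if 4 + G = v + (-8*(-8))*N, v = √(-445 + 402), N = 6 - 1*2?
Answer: √23*(252 + I*√43) ≈ 1208.5 + 31.448*I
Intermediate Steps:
N = 4 (N = 6 - 2 = 4)
v = I*√43 (v = √(-43) = I*√43 ≈ 6.5574*I)
G = 252 + I*√43 (G = -4 + (I*√43 - 8*(-8)*4) = -4 + (I*√43 + 64*4) = -4 + (I*√43 + 256) = -4 + (256 + I*√43) = 252 + I*√43 ≈ 252.0 + 6.5574*I)
G*B(√(13 + 10)) = (252 + I*√43)*√(13 + 10) = (252 + I*√43)*√23 = √23*(252 + I*√43)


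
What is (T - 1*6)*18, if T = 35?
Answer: 522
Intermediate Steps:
(T - 1*6)*18 = (35 - 1*6)*18 = (35 - 6)*18 = 29*18 = 522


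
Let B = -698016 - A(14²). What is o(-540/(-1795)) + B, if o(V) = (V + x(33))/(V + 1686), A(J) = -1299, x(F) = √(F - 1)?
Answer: -70296655131/100897 + 718*√2/302691 ≈ -6.9672e+5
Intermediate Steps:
x(F) = √(-1 + F)
B = -696717 (B = -698016 - 1*(-1299) = -698016 + 1299 = -696717)
o(V) = (V + 4*√2)/(1686 + V) (o(V) = (V + √(-1 + 33))/(V + 1686) = (V + √32)/(1686 + V) = (V + 4*√2)/(1686 + V))
o(-540/(-1795)) + B = (-540/(-1795) + 4*√2)/(1686 - 540/(-1795)) - 696717 = (-540*(-1/1795) + 4*√2)/(1686 - 540*(-1/1795)) - 696717 = (108/359 + 4*√2)/(1686 + 108/359) - 696717 = (108/359 + 4*√2)/(605382/359) - 696717 = 359*(108/359 + 4*√2)/605382 - 696717 = (18/100897 + 718*√2/302691) - 696717 = -70296655131/100897 + 718*√2/302691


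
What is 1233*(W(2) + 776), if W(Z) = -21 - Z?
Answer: 928449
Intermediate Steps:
1233*(W(2) + 776) = 1233*((-21 - 1*2) + 776) = 1233*((-21 - 2) + 776) = 1233*(-23 + 776) = 1233*753 = 928449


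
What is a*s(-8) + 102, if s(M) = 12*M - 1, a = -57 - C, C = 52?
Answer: 10675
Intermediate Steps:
a = -109 (a = -57 - 1*52 = -57 - 52 = -109)
s(M) = -1 + 12*M
a*s(-8) + 102 = -109*(-1 + 12*(-8)) + 102 = -109*(-1 - 96) + 102 = -109*(-97) + 102 = 10573 + 102 = 10675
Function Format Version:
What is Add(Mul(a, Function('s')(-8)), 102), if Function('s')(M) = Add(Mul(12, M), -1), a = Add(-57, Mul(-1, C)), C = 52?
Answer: 10675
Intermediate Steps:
a = -109 (a = Add(-57, Mul(-1, 52)) = Add(-57, -52) = -109)
Function('s')(M) = Add(-1, Mul(12, M))
Add(Mul(a, Function('s')(-8)), 102) = Add(Mul(-109, Add(-1, Mul(12, -8))), 102) = Add(Mul(-109, Add(-1, -96)), 102) = Add(Mul(-109, -97), 102) = Add(10573, 102) = 10675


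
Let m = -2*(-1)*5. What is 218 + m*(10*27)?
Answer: 2918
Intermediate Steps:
m = 10 (m = 2*5 = 10)
218 + m*(10*27) = 218 + 10*(10*27) = 218 + 10*270 = 218 + 2700 = 2918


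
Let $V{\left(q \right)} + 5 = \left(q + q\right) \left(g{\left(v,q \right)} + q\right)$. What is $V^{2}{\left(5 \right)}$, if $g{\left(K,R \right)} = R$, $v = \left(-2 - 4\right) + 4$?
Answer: $9025$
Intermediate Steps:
$v = -2$ ($v = -6 + 4 = -2$)
$V{\left(q \right)} = -5 + 4 q^{2}$ ($V{\left(q \right)} = -5 + \left(q + q\right) \left(q + q\right) = -5 + 2 q 2 q = -5 + 4 q^{2}$)
$V^{2}{\left(5 \right)} = \left(-5 + 4 \cdot 5^{2}\right)^{2} = \left(-5 + 4 \cdot 25\right)^{2} = \left(-5 + 100\right)^{2} = 95^{2} = 9025$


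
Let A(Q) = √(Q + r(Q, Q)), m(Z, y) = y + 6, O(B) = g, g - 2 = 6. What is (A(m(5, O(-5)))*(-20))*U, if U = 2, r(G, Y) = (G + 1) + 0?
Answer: -40*√29 ≈ -215.41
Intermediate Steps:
g = 8 (g = 2 + 6 = 8)
r(G, Y) = 1 + G (r(G, Y) = (1 + G) + 0 = 1 + G)
O(B) = 8
m(Z, y) = 6 + y
A(Q) = √(1 + 2*Q) (A(Q) = √(Q + (1 + Q)) = √(1 + 2*Q))
(A(m(5, O(-5)))*(-20))*U = (√(1 + 2*(6 + 8))*(-20))*2 = (√(1 + 2*14)*(-20))*2 = (√(1 + 28)*(-20))*2 = (√29*(-20))*2 = -20*√29*2 = -40*√29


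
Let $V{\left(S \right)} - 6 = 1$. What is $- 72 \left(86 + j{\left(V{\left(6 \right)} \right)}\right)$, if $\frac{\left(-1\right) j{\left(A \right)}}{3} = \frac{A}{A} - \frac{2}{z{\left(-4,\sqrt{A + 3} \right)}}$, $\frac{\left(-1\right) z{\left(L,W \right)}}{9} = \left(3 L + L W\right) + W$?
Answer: $- \frac{17960}{3} + \frac{8 \sqrt{10}}{3} \approx -5978.2$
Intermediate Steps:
$V{\left(S \right)} = 7$ ($V{\left(S \right)} = 6 + 1 = 7$)
$z{\left(L,W \right)} = - 27 L - 9 W - 9 L W$ ($z{\left(L,W \right)} = - 9 \left(\left(3 L + L W\right) + W\right) = - 9 \left(W + 3 L + L W\right) = - 27 L - 9 W - 9 L W$)
$j{\left(A \right)} = -3 + \frac{6}{108 + 27 \sqrt{3 + A}}$ ($j{\left(A \right)} = - 3 \left(\frac{A}{A} - \frac{2}{\left(-27\right) \left(-4\right) - 9 \sqrt{A + 3} - - 36 \sqrt{A + 3}}\right) = - 3 \left(1 - \frac{2}{108 - 9 \sqrt{3 + A} - - 36 \sqrt{3 + A}}\right) = - 3 \left(1 - \frac{2}{108 - 9 \sqrt{3 + A} + 36 \sqrt{3 + A}}\right) = - 3 \left(1 - \frac{2}{108 + 27 \sqrt{3 + A}}\right) = -3 + \frac{6}{108 + 27 \sqrt{3 + A}}$)
$- 72 \left(86 + j{\left(V{\left(6 \right)} \right)}\right) = - 72 \left(86 - \left(3 - \frac{6}{108 + 27 \sqrt{3 + 7}}\right)\right) = - 72 \left(86 - \left(3 - \frac{6}{108 + 27 \sqrt{10}}\right)\right) = - 72 \left(83 + \frac{6}{108 + 27 \sqrt{10}}\right) = -5976 - \frac{432}{108 + 27 \sqrt{10}}$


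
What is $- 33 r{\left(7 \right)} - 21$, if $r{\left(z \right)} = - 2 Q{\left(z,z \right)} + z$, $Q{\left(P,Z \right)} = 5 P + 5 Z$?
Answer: $4368$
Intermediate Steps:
$r{\left(z \right)} = - 19 z$ ($r{\left(z \right)} = - 2 \left(5 z + 5 z\right) + z = - 2 \cdot 10 z + z = - 20 z + z = - 19 z$)
$- 33 r{\left(7 \right)} - 21 = - 33 \left(\left(-19\right) 7\right) - 21 = \left(-33\right) \left(-133\right) - 21 = 4389 - 21 = 4368$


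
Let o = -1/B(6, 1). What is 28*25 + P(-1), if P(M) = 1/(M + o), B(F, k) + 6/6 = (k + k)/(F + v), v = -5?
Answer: 1399/2 ≈ 699.50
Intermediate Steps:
B(F, k) = -1 + 2*k/(-5 + F) (B(F, k) = -1 + (k + k)/(F - 5) = -1 + (2*k)/(-5 + F) = -1 + 2*k/(-5 + F))
o = -1 (o = -1/((5 - 1*6 + 2*1)/(-5 + 6)) = -1/((5 - 6 + 2)/1) = -1/(1*1) = -1/1 = -1*1 = -1)
P(M) = 1/(-1 + M) (P(M) = 1/(M - 1) = 1/(-1 + M))
28*25 + P(-1) = 28*25 + 1/(-1 - 1) = 700 + 1/(-2) = 700 - ½ = 1399/2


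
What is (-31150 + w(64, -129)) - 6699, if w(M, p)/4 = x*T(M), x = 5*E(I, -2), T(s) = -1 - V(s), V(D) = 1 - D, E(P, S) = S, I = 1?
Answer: -40329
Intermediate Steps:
T(s) = -2 + s (T(s) = -1 - (1 - s) = -1 + (-1 + s) = -2 + s)
x = -10 (x = 5*(-2) = -10)
w(M, p) = 80 - 40*M (w(M, p) = 4*(-10*(-2 + M)) = 4*(20 - 10*M) = 80 - 40*M)
(-31150 + w(64, -129)) - 6699 = (-31150 + (80 - 40*64)) - 6699 = (-31150 + (80 - 2560)) - 6699 = (-31150 - 2480) - 6699 = -33630 - 6699 = -40329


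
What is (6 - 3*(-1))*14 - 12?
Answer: 114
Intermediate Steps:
(6 - 3*(-1))*14 - 12 = (6 + 3)*14 - 12 = 9*14 - 12 = 126 - 12 = 114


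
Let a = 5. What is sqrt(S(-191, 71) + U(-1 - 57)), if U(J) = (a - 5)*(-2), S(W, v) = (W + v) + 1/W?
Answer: I*sqrt(4377911)/191 ≈ 10.955*I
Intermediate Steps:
S(W, v) = W + v + 1/W
U(J) = 0 (U(J) = (5 - 5)*(-2) = 0*(-2) = 0)
sqrt(S(-191, 71) + U(-1 - 57)) = sqrt((-191 + 71 + 1/(-191)) + 0) = sqrt((-191 + 71 - 1/191) + 0) = sqrt(-22921/191 + 0) = sqrt(-22921/191) = I*sqrt(4377911)/191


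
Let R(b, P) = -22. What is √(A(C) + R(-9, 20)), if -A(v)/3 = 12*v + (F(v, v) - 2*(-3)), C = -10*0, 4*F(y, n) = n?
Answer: 2*I*√10 ≈ 6.3246*I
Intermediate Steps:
F(y, n) = n/4
C = 0
A(v) = -18 - 147*v/4 (A(v) = -3*(12*v + (v/4 - 2*(-3))) = -3*(12*v + (v/4 + 6)) = -3*(12*v + (6 + v/4)) = -3*(6 + 49*v/4) = -18 - 147*v/4)
√(A(C) + R(-9, 20)) = √((-18 - 147/4*0) - 22) = √((-18 + 0) - 22) = √(-18 - 22) = √(-40) = 2*I*√10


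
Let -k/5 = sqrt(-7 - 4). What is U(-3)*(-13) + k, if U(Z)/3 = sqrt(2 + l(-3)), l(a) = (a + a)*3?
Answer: I*(-156 - 5*sqrt(11)) ≈ -172.58*I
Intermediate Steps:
k = -5*I*sqrt(11) (k = -5*sqrt(-7 - 4) = -5*I*sqrt(11) ≈ -16.583*I)
l(a) = 6*a (l(a) = (2*a)*3 = 6*a)
U(Z) = 12*I (U(Z) = 3*sqrt(2 + 6*(-3)) = 3*sqrt(2 - 18) = 3*sqrt(-16) = 3*(4*I) = 12*I)
U(-3)*(-13) + k = (12*I)*(-13) - 5*I*sqrt(11) = -156*I - 5*I*sqrt(11)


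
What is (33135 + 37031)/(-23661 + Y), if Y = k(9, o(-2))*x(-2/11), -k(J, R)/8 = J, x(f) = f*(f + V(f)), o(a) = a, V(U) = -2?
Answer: -8490086/2866437 ≈ -2.9619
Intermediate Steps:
x(f) = f*(-2 + f) (x(f) = f*(f - 2) = f*(-2 + f))
k(J, R) = -8*J
Y = -3456/121 (Y = (-8*9)*((-2/11)*(-2 - 2/11)) = -72*(-2*1/11)*(-2 - 2*1/11) = -(-144)*(-2 - 2/11)/11 = -(-144)*(-24)/(11*11) = -72*48/121 = -3456/121 ≈ -28.562)
(33135 + 37031)/(-23661 + Y) = (33135 + 37031)/(-23661 - 3456/121) = 70166/(-2866437/121) = 70166*(-121/2866437) = -8490086/2866437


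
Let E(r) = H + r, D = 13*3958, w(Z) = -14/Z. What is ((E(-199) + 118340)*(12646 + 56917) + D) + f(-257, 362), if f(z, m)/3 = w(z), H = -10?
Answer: 2111922739241/257 ≈ 8.2176e+9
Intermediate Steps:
D = 51454
E(r) = -10 + r
f(z, m) = -42/z (f(z, m) = 3*(-14/z) = -42/z)
((E(-199) + 118340)*(12646 + 56917) + D) + f(-257, 362) = (((-10 - 199) + 118340)*(12646 + 56917) + 51454) - 42/(-257) = ((-209 + 118340)*69563 + 51454) - 42*(-1/257) = (118131*69563 + 51454) + 42/257 = (8217546753 + 51454) + 42/257 = 8217598207 + 42/257 = 2111922739241/257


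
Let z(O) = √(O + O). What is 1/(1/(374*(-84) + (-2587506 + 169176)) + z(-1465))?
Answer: -2449746/17583678511031881 - 6001255464516*I*√2930/17583678511031881 ≈ -1.3932e-10 - 0.018474*I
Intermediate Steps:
z(O) = √2*√O (z(O) = √(2*O) = √2*√O)
1/(1/(374*(-84) + (-2587506 + 169176)) + z(-1465)) = 1/(1/(374*(-84) + (-2587506 + 169176)) + √2*√(-1465)) = 1/(1/(-31416 - 2418330) + √2*(I*√1465)) = 1/(1/(-2449746) + I*√2930) = 1/(-1/2449746 + I*√2930)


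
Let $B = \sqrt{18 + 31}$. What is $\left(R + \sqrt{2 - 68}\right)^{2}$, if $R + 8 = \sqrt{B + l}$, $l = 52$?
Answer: $\left(-8 + \sqrt{59} + i \sqrt{66}\right)^{2} \approx -65.898 - 5.1808 i$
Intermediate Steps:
$B = 7$ ($B = \sqrt{49} = 7$)
$R = -8 + \sqrt{59}$ ($R = -8 + \sqrt{7 + 52} = -8 + \sqrt{59} \approx -0.31885$)
$\left(R + \sqrt{2 - 68}\right)^{2} = \left(\left(-8 + \sqrt{59}\right) + \sqrt{2 - 68}\right)^{2} = \left(\left(-8 + \sqrt{59}\right) + \sqrt{-66}\right)^{2} = \left(\left(-8 + \sqrt{59}\right) + i \sqrt{66}\right)^{2} = \left(-8 + \sqrt{59} + i \sqrt{66}\right)^{2}$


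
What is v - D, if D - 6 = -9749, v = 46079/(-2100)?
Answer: 20414221/2100 ≈ 9721.1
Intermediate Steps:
v = -46079/2100 (v = 46079*(-1/2100) = -46079/2100 ≈ -21.942)
D = -9743 (D = 6 - 9749 = -9743)
v - D = -46079/2100 - 1*(-9743) = -46079/2100 + 9743 = 20414221/2100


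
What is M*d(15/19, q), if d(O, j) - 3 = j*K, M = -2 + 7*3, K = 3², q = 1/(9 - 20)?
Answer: 456/11 ≈ 41.455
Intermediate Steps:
q = -1/11 (q = 1/(-11) = -1/11 ≈ -0.090909)
K = 9
M = 19 (M = -2 + 21 = 19)
d(O, j) = 3 + 9*j (d(O, j) = 3 + j*9 = 3 + 9*j)
M*d(15/19, q) = 19*(3 + 9*(-1/11)) = 19*(3 - 9/11) = 19*(24/11) = 456/11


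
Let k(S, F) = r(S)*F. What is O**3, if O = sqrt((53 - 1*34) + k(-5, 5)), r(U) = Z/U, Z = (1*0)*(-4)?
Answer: 19*sqrt(19) ≈ 82.819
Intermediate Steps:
Z = 0 (Z = 0*(-4) = 0)
r(U) = 0 (r(U) = 0/U = 0)
k(S, F) = 0 (k(S, F) = 0*F = 0)
O = sqrt(19) (O = sqrt((53 - 1*34) + 0) = sqrt((53 - 34) + 0) = sqrt(19 + 0) = sqrt(19) ≈ 4.3589)
O**3 = (sqrt(19))**3 = 19*sqrt(19)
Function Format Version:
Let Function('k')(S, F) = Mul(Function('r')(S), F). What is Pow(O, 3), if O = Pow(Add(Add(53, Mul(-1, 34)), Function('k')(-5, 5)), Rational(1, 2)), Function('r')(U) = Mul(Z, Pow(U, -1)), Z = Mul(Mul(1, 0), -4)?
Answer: Mul(19, Pow(19, Rational(1, 2))) ≈ 82.819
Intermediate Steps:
Z = 0 (Z = Mul(0, -4) = 0)
Function('r')(U) = 0 (Function('r')(U) = Mul(0, Pow(U, -1)) = 0)
Function('k')(S, F) = 0 (Function('k')(S, F) = Mul(0, F) = 0)
O = Pow(19, Rational(1, 2)) (O = Pow(Add(Add(53, Mul(-1, 34)), 0), Rational(1, 2)) = Pow(Add(Add(53, -34), 0), Rational(1, 2)) = Pow(Add(19, 0), Rational(1, 2)) = Pow(19, Rational(1, 2)) ≈ 4.3589)
Pow(O, 3) = Pow(Pow(19, Rational(1, 2)), 3) = Mul(19, Pow(19, Rational(1, 2)))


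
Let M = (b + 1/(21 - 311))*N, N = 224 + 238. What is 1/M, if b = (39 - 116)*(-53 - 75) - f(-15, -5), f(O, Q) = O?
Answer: 145/661258059 ≈ 2.1928e-7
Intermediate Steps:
N = 462
b = 9871 (b = (39 - 116)*(-53 - 75) - 1*(-15) = -77*(-128) + 15 = 9856 + 15 = 9871)
M = 661258059/145 (M = (9871 + 1/(21 - 311))*462 = (9871 + 1/(-290))*462 = (9871 - 1/290)*462 = (2862589/290)*462 = 661258059/145 ≈ 4.5604e+6)
1/M = 1/(661258059/145) = 145/661258059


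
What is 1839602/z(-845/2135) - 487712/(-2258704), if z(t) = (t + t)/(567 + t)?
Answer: -31415276894904402/23857561 ≈ -1.3168e+9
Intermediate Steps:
z(t) = 2*t/(567 + t) (z(t) = (2*t)/(567 + t) = 2*t/(567 + t))
1839602/z(-845/2135) - 487712/(-2258704) = 1839602/((2*(-845/2135)/(567 - 845/2135))) - 487712/(-2258704) = 1839602/((2*(-845*1/2135)/(567 - 845*1/2135))) - 487712*(-1/2258704) = 1839602/((2*(-169/427)/(567 - 169/427))) + 30482/141169 = 1839602/((2*(-169/427)/(241940/427))) + 30482/141169 = 1839602/((2*(-169/427)*(427/241940))) + 30482/141169 = 1839602/(-169/120970) + 30482/141169 = 1839602*(-120970/169) + 30482/141169 = -222536653940/169 + 30482/141169 = -31415276894904402/23857561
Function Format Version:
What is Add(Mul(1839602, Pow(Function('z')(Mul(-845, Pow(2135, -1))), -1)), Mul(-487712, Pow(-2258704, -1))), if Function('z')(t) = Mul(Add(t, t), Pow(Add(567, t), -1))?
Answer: Rational(-31415276894904402, 23857561) ≈ -1.3168e+9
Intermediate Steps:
Function('z')(t) = Mul(2, t, Pow(Add(567, t), -1)) (Function('z')(t) = Mul(Mul(2, t), Pow(Add(567, t), -1)) = Mul(2, t, Pow(Add(567, t), -1)))
Add(Mul(1839602, Pow(Function('z')(Mul(-845, Pow(2135, -1))), -1)), Mul(-487712, Pow(-2258704, -1))) = Add(Mul(1839602, Pow(Mul(2, Mul(-845, Pow(2135, -1)), Pow(Add(567, Mul(-845, Pow(2135, -1))), -1)), -1)), Mul(-487712, Pow(-2258704, -1))) = Add(Mul(1839602, Pow(Mul(2, Mul(-845, Rational(1, 2135)), Pow(Add(567, Mul(-845, Rational(1, 2135))), -1)), -1)), Mul(-487712, Rational(-1, 2258704))) = Add(Mul(1839602, Pow(Mul(2, Rational(-169, 427), Pow(Add(567, Rational(-169, 427)), -1)), -1)), Rational(30482, 141169)) = Add(Mul(1839602, Pow(Mul(2, Rational(-169, 427), Pow(Rational(241940, 427), -1)), -1)), Rational(30482, 141169)) = Add(Mul(1839602, Pow(Mul(2, Rational(-169, 427), Rational(427, 241940)), -1)), Rational(30482, 141169)) = Add(Mul(1839602, Pow(Rational(-169, 120970), -1)), Rational(30482, 141169)) = Add(Mul(1839602, Rational(-120970, 169)), Rational(30482, 141169)) = Add(Rational(-222536653940, 169), Rational(30482, 141169)) = Rational(-31415276894904402, 23857561)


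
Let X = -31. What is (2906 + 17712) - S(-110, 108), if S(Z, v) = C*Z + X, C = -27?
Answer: 17679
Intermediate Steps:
S(Z, v) = -31 - 27*Z (S(Z, v) = -27*Z - 31 = -31 - 27*Z)
(2906 + 17712) - S(-110, 108) = (2906 + 17712) - (-31 - 27*(-110)) = 20618 - (-31 + 2970) = 20618 - 1*2939 = 20618 - 2939 = 17679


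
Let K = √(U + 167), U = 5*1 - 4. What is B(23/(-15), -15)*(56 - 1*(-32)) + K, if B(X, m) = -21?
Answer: -1848 + 2*√42 ≈ -1835.0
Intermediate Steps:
U = 1 (U = 5 - 4 = 1)
K = 2*√42 (K = √(1 + 167) = √168 = 2*√42 ≈ 12.961)
B(23/(-15), -15)*(56 - 1*(-32)) + K = -21*(56 - 1*(-32)) + 2*√42 = -21*(56 + 32) + 2*√42 = -21*88 + 2*√42 = -1848 + 2*√42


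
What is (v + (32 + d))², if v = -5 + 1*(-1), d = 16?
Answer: 1764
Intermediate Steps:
v = -6 (v = -5 - 1 = -6)
(v + (32 + d))² = (-6 + (32 + 16))² = (-6 + 48)² = 42² = 1764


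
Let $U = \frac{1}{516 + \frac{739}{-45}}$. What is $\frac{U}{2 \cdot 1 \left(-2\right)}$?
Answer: $- \frac{45}{89924} \approx -0.00050042$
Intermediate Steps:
$U = \frac{45}{22481}$ ($U = \frac{1}{516 + 739 \left(- \frac{1}{45}\right)} = \frac{1}{516 - \frac{739}{45}} = \frac{1}{\frac{22481}{45}} = \frac{45}{22481} \approx 0.0020017$)
$\frac{U}{2 \cdot 1 \left(-2\right)} = \frac{1}{2 \cdot 1 \left(-2\right)} \frac{45}{22481} = \frac{1}{2 \left(-2\right)} \frac{45}{22481} = \frac{1}{-4} \cdot \frac{45}{22481} = \left(- \frac{1}{4}\right) \frac{45}{22481} = - \frac{45}{89924}$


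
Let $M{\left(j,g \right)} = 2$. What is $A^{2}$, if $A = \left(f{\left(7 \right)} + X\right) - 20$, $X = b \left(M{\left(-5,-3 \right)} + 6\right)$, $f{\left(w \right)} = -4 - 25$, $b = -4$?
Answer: $6561$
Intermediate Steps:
$f{\left(w \right)} = -29$ ($f{\left(w \right)} = -4 - 25 = -29$)
$X = -32$ ($X = - 4 \left(2 + 6\right) = \left(-4\right) 8 = -32$)
$A = -81$ ($A = \left(-29 - 32\right) - 20 = -61 - 20 = -81$)
$A^{2} = \left(-81\right)^{2} = 6561$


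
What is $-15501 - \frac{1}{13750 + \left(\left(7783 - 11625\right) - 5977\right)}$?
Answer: $- \frac{60934432}{3931} \approx -15501.0$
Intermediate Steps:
$-15501 - \frac{1}{13750 + \left(\left(7783 - 11625\right) - 5977\right)} = -15501 - \frac{1}{13750 - 9819} = -15501 - \frac{1}{3931} = - \frac{60934432}{3931}$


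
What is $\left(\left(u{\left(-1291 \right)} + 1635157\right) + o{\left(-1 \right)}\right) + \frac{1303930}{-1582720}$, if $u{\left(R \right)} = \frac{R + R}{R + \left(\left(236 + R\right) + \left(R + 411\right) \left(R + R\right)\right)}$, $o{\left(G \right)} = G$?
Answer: $\frac{293713114306892221}{179624000704} \approx 1.6352 \cdot 10^{6}$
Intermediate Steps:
$u{\left(R \right)} = \frac{2 R}{236 + 2 R + 2 R \left(411 + R\right)}$ ($u{\left(R \right)} = \frac{2 R}{R + \left(\left(236 + R\right) + \left(411 + R\right) 2 R\right)} = \frac{2 R}{R + \left(\left(236 + R\right) + 2 R \left(411 + R\right)\right)} = \frac{2 R}{R + \left(236 + R + 2 R \left(411 + R\right)\right)} = \frac{2 R}{236 + 2 R + 2 R \left(411 + R\right)}$)
$\left(\left(u{\left(-1291 \right)} + 1635157\right) + o{\left(-1 \right)}\right) + \frac{1303930}{-1582720} = \left(\left(- \frac{1291}{118 + \left(-1291\right)^{2} + 412 \left(-1291\right)} + 1635157\right) - 1\right) + \frac{1303930}{-1582720} = \left(\left(- \frac{1291}{118 + 1666681 - 531892} + 1635157\right) - 1\right) + 1303930 \left(- \frac{1}{1582720}\right) = \left(\left(- \frac{1291}{1134907} + 1635157\right) - 1\right) - \frac{130393}{158272} = \left(\frac{1855751124108}{1134907} - 1\right) - \frac{130393}{158272} = \frac{1855749989201}{1134907} - \frac{130393}{158272} = \frac{293713114306892221}{179624000704}$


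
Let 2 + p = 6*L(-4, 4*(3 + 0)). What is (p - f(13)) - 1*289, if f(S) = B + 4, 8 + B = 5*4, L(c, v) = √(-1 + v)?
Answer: -307 + 6*√11 ≈ -287.10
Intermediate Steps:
B = 12 (B = -8 + 5*4 = -8 + 20 = 12)
p = -2 + 6*√11 (p = -2 + 6*√(-1 + 4*(3 + 0)) = -2 + 6*√(-1 + 4*3) = -2 + 6*√(-1 + 12) = -2 + 6*√11 ≈ 17.900)
f(S) = 16 (f(S) = 12 + 4 = 16)
(p - f(13)) - 1*289 = ((-2 + 6*√11) - 1*16) - 1*289 = ((-2 + 6*√11) - 16) - 289 = (-18 + 6*√11) - 289 = -307 + 6*√11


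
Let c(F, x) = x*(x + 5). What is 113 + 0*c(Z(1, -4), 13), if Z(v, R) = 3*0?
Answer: 113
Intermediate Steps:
Z(v, R) = 0
c(F, x) = x*(5 + x)
113 + 0*c(Z(1, -4), 13) = 113 + 0*(13*(5 + 13)) = 113 + 0*(13*18) = 113 + 0*234 = 113 + 0 = 113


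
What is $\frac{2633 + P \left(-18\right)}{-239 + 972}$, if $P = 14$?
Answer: $\frac{2381}{733} \approx 3.2483$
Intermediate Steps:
$\frac{2633 + P \left(-18\right)}{-239 + 972} = \frac{2633 + 14 \left(-18\right)}{-239 + 972} = \frac{2633 - 252}{733} = 2381 \cdot \frac{1}{733} = \frac{2381}{733}$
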